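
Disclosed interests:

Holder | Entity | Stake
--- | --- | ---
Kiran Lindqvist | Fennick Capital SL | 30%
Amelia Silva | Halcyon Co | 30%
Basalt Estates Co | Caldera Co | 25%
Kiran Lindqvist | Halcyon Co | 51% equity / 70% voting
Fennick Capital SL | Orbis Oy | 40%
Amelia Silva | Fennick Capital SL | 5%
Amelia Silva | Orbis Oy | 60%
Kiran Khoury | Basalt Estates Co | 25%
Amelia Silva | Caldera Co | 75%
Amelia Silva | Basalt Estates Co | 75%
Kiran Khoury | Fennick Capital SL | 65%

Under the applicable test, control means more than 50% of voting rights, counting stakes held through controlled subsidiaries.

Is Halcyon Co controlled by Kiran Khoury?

Kiran Khoury holds 65% of Fennick, so Kiran Khoury controls Fennick.
Neither Kiran Khoury nor any entity Kiran Khoury controls holds any voting interest in Halcyon.
So Kiran Khoury does not control Halcyon.

No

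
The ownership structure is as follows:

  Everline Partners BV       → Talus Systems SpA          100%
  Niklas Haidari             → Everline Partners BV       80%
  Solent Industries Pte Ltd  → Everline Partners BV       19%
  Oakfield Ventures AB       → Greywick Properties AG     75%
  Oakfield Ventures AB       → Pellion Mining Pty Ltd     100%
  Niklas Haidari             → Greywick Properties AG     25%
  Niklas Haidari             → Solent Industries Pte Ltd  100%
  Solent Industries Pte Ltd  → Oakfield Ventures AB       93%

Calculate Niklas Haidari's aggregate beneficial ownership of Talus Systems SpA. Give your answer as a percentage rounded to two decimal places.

99.00%

Niklas reaches Talus along 2 paths.
Via Everline: 80% × 100% = 80%.
Via Solent → Everline: 100% × 19% × 100% = 19%.
Total: 80% + 19% = 99%.
Rounded: 99.00%.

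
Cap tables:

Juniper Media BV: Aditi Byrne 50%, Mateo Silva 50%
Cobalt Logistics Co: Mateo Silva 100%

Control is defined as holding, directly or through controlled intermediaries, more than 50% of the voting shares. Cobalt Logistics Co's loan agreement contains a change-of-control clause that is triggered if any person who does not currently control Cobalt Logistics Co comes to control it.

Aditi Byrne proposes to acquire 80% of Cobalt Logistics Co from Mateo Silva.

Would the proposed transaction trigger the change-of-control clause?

The purchase adds only to Aditi's holdings (Mateo's stake shrinks), so Aditi is the only person who could newly come to control Cobalt.
Aditi's largest direct stake is 50% in Juniper, which does not meet the threshold, so Aditi controls no company.
Neither Aditi nor any entity Aditi controls holds any voting interest in Cobalt.
So before the transaction, Aditi does not control Cobalt.
After the purchase, Aditi holds 80% of Cobalt directly, and Mateo's stake falls to 20%.
Aditi holds 80% of Cobalt, so Aditi controls Cobalt.
Aditi did not control Cobalt before and does after, so the clause is triggered.

Yes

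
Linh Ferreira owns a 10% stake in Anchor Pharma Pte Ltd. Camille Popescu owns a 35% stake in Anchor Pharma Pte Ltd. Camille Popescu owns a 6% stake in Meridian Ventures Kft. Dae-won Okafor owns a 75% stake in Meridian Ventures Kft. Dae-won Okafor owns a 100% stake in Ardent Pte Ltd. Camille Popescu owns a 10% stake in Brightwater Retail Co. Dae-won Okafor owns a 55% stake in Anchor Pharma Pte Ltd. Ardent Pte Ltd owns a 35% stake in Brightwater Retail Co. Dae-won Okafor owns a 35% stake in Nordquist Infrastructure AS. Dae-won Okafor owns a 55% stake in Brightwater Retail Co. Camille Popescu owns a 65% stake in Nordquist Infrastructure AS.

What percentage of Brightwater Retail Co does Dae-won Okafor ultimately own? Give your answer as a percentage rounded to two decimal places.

90.00%

Dae-won reaches Brightwater along 2 paths.
Direct stake: 55% = 55%.
Via Ardent: 100% × 35% = 35%.
Total: 55% + 35% = 90%.
Rounded: 90.00%.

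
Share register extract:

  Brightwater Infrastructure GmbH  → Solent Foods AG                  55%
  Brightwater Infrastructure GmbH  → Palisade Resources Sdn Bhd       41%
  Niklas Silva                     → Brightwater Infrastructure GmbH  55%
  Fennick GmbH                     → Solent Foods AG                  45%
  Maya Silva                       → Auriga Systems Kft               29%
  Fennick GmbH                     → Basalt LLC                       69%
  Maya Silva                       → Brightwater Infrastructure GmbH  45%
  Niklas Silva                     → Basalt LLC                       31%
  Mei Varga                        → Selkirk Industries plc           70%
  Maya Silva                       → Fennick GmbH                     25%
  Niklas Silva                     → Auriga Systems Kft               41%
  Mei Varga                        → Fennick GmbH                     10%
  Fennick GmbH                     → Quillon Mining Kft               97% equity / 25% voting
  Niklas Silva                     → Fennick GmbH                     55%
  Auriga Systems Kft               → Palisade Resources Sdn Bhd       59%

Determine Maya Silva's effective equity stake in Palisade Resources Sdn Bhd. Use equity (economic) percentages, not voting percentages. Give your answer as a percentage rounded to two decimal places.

Maya reaches Palisade along 2 paths.
Via Auriga: 29% × 59% = 17.11%.
Via Brightwater: 45% × 41% = 18.45%.
Total: 17.11% + 18.45% = 35.56%.

35.56%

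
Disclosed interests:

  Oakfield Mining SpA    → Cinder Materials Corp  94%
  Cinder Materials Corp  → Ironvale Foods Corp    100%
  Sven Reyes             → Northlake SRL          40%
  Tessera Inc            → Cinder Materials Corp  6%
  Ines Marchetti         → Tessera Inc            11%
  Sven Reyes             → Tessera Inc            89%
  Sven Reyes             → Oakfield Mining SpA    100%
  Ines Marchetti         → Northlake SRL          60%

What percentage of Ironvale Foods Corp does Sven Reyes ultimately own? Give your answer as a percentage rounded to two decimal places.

99.34%

Sven reaches Ironvale along 2 paths.
Via Oakfield → Cinder: 100% × 94% × 100% = 94%.
Via Tessera → Cinder: 89% × 6% × 100% = 5.34%.
Total: 94% + 5.34% = 99.34%.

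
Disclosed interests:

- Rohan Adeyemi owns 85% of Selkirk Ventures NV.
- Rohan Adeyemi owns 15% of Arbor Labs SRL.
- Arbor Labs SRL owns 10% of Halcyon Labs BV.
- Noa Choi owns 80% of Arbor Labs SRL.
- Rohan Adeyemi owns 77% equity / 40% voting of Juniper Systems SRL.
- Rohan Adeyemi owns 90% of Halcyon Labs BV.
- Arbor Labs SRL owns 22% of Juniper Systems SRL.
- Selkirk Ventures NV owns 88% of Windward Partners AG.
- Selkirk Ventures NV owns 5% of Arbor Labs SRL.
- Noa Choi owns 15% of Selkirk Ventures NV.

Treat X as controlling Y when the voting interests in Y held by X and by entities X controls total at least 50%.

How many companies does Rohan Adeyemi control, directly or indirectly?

3

Rohan holds 85% of Selkirk, so Rohan controls Selkirk.
Selkirk holds 88% of Windward, so Rohan controls Windward.
Rohan holds 90% of Halcyon, so Rohan controls Halcyon.
No other company's threshold is met.
Rohan controls 3 companies.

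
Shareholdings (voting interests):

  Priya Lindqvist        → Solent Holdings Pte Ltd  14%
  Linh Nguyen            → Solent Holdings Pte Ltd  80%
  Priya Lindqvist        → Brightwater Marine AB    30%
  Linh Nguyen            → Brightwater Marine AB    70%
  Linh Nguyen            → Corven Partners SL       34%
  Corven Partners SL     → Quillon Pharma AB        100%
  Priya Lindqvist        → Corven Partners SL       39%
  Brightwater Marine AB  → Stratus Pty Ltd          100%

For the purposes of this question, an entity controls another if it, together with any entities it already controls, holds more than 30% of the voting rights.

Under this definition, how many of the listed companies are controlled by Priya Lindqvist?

Priya holds 39% of Corven, so Priya controls Corven.
Corven holds 100% of Quillon, so Priya controls Quillon.
No other company's threshold is met.
Priya controls 2 companies.

2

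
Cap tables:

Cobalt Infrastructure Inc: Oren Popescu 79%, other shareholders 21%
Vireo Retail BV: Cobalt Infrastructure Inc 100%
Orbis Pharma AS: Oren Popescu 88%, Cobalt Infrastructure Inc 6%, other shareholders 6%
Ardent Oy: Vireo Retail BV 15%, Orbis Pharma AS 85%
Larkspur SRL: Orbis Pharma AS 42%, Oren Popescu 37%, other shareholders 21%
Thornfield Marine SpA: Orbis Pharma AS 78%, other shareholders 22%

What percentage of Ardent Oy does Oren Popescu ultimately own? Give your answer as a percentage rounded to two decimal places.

90.68%

Oren reaches Ardent along 3 paths.
Via Cobalt → Vireo: 79% × 100% × 15% = 11.85%.
Via Orbis: 88% × 85% = 74.8%.
Via Cobalt → Orbis: 79% × 6% × 85% = 4.029%.
Total: 11.85% + 74.8% + 4.029% = 90.679%.
Rounded: 90.68%.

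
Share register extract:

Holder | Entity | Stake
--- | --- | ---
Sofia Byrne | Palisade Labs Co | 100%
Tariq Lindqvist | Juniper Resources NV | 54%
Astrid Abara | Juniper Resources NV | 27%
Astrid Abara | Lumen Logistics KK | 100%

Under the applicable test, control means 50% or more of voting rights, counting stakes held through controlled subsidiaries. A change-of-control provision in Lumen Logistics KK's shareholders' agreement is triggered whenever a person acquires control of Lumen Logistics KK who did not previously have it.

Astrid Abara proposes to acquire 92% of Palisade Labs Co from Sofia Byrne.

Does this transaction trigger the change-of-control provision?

No

The purchase adds only to Astrid's holdings (Sofia's stake shrinks), so Astrid is the only person who could newly come to control Lumen.
Astrid holds 100% of Lumen, so Astrid controls Lumen.
So Astrid already controls Lumen before the transaction.
After the purchase, Astrid holds 92% of Palisade directly, and Sofia's stake falls to 8%.
Astrid controlled Lumen already, so this is not a new person acquiring control; every other person's position is unchanged or reduced.
No new person acquires control, so the clause is not triggered.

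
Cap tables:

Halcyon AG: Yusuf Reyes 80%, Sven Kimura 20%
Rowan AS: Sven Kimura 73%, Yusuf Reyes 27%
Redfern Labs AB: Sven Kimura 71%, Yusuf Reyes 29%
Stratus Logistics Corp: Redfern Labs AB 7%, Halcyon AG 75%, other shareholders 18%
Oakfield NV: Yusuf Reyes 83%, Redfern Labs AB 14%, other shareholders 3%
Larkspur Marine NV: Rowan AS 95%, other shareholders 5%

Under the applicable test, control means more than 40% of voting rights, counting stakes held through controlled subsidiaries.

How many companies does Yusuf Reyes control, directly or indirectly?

Yusuf holds 80% of Halcyon, so Yusuf controls Halcyon.
Halcyon holds 75% of Stratus, so Yusuf controls Stratus.
Yusuf holds 83% of Oakfield, so Yusuf controls Oakfield.
No other company's threshold is met.
Yusuf controls 3 companies.

3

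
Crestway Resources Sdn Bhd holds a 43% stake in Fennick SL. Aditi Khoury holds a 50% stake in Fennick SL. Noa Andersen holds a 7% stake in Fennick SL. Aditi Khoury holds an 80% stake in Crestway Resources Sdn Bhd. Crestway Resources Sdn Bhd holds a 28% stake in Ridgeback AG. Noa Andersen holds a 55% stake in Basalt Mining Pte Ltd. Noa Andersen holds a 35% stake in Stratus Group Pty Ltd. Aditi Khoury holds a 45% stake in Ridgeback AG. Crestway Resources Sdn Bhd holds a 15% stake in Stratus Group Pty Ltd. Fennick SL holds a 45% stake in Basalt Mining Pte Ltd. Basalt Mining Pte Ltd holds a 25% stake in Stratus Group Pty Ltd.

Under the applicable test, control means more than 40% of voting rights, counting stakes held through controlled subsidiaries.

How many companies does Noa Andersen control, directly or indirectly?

Noa holds 55% of Basalt, so Noa controls Basalt.
Basalt and Noa together hold 25% + 35% = 60% of Stratus, so Noa controls Stratus.
No other company's threshold is met.
Noa controls 2 companies.

2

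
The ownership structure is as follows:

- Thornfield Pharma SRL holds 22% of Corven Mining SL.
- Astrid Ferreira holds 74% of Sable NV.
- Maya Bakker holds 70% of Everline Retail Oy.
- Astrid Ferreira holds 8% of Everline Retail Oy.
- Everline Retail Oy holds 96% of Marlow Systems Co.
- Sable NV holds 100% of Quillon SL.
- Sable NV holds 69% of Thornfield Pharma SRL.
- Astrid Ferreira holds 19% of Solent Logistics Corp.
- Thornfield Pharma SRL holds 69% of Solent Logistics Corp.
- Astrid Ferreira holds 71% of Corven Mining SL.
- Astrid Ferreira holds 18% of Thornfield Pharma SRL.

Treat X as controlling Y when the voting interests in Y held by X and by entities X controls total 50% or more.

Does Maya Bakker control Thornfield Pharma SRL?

Maya holds 70% of Everline, so Maya controls Everline.
Everline holds 96% of Marlow, so Maya controls Marlow.
Neither Maya nor any entity Maya controls holds any voting interest in Thornfield.
So Maya does not control Thornfield.

No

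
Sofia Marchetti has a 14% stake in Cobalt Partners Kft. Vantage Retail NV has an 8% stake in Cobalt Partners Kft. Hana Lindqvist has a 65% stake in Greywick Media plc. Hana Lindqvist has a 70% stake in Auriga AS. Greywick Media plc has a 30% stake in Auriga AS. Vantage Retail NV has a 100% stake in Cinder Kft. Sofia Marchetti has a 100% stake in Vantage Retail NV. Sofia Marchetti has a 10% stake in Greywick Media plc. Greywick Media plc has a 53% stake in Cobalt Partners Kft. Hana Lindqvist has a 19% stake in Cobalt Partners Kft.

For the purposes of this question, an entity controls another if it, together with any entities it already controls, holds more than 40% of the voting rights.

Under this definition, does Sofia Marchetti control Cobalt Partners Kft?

No

Sofia holds 100% of Vantage, so Sofia controls Vantage.
Vantage holds 100% of Cinder, so Sofia controls Cinder.
In Cobalt, Sofia's side holds only 8% + 14% = 22%, not > 40%.
So Sofia does not control Cobalt.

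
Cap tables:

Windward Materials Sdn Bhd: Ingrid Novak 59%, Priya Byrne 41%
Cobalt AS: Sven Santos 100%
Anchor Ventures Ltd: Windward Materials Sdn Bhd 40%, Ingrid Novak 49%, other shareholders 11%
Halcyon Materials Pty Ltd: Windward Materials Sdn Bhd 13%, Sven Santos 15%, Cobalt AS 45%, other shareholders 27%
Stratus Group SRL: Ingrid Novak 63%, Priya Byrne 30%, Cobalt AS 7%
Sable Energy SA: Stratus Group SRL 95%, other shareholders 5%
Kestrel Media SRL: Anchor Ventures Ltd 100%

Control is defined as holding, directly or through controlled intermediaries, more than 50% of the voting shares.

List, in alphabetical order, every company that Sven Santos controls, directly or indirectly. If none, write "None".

Sven holds 100% of Cobalt, so Sven controls Cobalt.
Sven and Cobalt together hold 15% + 45% = 60% of Halcyon, so Sven controls Halcyon.
No other company's threshold is met.

Cobalt AS, Halcyon Materials Pty Ltd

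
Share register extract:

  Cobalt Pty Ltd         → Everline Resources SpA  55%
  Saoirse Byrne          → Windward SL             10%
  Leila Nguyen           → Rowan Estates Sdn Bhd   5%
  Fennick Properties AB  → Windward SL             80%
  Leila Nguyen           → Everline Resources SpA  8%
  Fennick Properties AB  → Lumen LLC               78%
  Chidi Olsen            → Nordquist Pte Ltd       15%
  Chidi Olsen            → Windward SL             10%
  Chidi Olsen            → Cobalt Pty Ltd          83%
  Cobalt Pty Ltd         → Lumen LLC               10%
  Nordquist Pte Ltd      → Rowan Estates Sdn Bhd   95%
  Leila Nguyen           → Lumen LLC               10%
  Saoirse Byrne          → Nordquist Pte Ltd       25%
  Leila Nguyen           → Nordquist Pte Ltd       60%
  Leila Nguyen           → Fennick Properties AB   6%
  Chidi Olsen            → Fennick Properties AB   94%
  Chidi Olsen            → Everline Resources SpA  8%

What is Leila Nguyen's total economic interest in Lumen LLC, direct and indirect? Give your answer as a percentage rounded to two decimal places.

14.68%

Leila reaches Lumen along 2 paths.
Via Fennick: 6% × 78% = 4.68%.
Direct stake: 10% = 10%.
Total: 4.68% + 10% = 14.68%.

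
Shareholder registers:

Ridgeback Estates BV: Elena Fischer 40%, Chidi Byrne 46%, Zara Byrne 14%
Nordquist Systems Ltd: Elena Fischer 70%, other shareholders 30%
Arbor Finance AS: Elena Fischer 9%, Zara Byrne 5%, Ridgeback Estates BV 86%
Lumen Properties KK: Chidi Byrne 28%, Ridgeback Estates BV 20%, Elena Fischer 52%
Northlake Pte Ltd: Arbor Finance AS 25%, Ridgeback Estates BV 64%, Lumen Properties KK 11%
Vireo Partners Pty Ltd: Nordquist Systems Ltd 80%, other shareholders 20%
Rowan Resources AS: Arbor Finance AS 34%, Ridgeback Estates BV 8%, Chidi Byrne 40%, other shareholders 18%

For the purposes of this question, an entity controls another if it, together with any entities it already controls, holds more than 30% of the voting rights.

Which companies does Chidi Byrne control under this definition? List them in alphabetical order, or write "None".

Chidi holds 46% of Ridgeback, so Chidi controls Ridgeback.
Ridgeback holds 86% of Arbor, so Chidi controls Arbor.
Chidi and Ridgeback together hold 28% + 20% = 48% of Lumen, so Chidi controls Lumen.
Arbor and Ridgeback and Lumen together hold 25% + 64% + 11% = 100% of Northlake, so Chidi controls Northlake.
Arbor and Ridgeback and Chidi together hold 34% + 8% + 40% = 82% of Rowan, so Chidi controls Rowan.
No other company's threshold is met.

Arbor Finance AS, Lumen Properties KK, Northlake Pte Ltd, Ridgeback Estates BV, Rowan Resources AS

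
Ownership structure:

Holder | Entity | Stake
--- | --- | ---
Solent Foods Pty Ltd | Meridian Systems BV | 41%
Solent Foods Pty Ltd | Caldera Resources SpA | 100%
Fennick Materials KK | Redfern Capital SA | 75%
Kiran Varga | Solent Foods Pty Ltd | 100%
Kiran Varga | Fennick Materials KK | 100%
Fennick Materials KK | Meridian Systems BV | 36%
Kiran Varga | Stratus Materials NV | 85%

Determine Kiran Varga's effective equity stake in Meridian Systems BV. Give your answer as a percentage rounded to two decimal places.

77.00%

Kiran reaches Meridian along 2 paths.
Via Fennick: 100% × 36% = 36%.
Via Solent: 100% × 41% = 41%.
Total: 36% + 41% = 77%.
Rounded: 77.00%.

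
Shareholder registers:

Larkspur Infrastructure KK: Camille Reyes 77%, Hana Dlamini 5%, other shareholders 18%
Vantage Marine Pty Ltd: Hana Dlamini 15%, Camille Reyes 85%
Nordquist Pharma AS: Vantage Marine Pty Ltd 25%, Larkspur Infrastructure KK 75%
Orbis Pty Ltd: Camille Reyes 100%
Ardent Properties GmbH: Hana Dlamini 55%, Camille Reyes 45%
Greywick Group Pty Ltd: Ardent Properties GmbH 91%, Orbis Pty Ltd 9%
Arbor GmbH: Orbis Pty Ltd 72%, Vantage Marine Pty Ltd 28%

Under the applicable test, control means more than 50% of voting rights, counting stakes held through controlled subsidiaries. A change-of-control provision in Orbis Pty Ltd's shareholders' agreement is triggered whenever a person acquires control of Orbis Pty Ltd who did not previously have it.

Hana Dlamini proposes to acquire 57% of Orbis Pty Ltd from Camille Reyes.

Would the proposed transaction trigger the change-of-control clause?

The purchase adds only to Hana's holdings (Camille's stake shrinks), so Hana is the only person who could newly come to control Orbis.
Hana holds 55% of Ardent, so Hana controls Ardent.
Ardent holds 91% of Greywick, so Hana controls Greywick.
Neither Hana nor any entity Hana controls holds any voting interest in Orbis.
So before the transaction, Hana does not control Orbis.
After the purchase, Hana holds 57% of Orbis directly, and Camille's stake falls to 43%.
Hana holds 57% of Orbis, so Hana controls Orbis.
Hana did not control Orbis before and does after, so the clause is triggered.

Yes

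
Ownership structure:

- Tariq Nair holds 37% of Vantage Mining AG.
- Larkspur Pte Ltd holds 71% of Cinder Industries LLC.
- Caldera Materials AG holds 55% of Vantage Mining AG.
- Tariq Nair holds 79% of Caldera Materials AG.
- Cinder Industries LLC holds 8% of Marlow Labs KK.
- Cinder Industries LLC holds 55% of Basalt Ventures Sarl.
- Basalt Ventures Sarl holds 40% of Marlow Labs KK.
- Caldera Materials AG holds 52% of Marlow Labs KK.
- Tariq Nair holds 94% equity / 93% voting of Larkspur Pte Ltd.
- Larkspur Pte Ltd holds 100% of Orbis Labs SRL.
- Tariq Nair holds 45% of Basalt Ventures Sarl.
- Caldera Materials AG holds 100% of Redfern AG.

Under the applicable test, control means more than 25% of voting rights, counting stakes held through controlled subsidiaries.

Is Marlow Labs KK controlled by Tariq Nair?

Yes

Tariq holds 93% of Larkspur, so Tariq controls Larkspur.
Larkspur holds 71% of Cinder, so Tariq controls Cinder.
Tariq holds 79% of Caldera, so Tariq controls Caldera.
Cinder and Tariq together hold 55% + 45% = 100% of Basalt, so Tariq controls Basalt.
Caldera and Basalt and Cinder together hold 52% + 40% + 8% = 100% of Marlow, so Tariq controls Marlow.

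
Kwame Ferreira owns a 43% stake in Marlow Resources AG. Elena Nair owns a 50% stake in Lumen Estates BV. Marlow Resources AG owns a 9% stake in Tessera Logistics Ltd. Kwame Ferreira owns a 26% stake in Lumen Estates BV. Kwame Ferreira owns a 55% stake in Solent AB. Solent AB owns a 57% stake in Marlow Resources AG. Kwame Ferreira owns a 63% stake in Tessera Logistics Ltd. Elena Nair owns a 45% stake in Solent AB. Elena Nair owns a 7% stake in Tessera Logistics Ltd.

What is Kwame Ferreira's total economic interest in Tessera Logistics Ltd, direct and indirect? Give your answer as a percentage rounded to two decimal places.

69.69%

Kwame reaches Tessera along 3 paths.
Direct stake: 63% = 63%.
Via Marlow: 43% × 9% = 3.87%.
Via Solent → Marlow: 55% × 57% × 9% = 2.8215%.
Total: 63% + 3.87% + 2.8215% = 69.6915%.
Rounded: 69.69%.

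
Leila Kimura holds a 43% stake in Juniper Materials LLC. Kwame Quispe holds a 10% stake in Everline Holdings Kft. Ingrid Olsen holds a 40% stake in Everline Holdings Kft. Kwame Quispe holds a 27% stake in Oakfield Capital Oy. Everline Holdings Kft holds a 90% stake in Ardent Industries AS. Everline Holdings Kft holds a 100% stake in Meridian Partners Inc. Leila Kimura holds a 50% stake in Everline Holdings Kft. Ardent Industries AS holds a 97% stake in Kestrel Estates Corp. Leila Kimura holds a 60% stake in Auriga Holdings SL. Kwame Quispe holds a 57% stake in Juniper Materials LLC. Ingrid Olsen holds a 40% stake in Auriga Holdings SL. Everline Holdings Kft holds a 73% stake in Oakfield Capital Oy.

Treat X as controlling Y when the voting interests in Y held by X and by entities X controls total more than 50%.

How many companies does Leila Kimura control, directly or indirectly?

Leila holds 60% of Auriga, so Leila controls Auriga.
No other company's threshold is met.
Leila controls 1 company.

1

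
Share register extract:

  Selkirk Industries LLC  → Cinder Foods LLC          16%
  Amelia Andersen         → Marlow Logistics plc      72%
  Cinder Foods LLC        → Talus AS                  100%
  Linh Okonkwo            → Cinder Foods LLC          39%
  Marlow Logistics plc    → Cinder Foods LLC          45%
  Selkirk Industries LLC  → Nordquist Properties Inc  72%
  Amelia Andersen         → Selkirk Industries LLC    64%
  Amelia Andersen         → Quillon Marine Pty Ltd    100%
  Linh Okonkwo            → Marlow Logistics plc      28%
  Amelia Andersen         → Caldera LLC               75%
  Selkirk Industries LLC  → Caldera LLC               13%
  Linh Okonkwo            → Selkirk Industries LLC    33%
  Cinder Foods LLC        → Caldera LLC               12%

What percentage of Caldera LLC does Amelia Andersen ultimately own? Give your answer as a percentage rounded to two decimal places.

Amelia reaches Caldera along 4 paths.
Direct stake: 75% = 75%.
Via Selkirk → Cinder: 64% × 16% × 12% = 1.2288%.
Via Marlow → Cinder: 72% × 45% × 12% = 3.888%.
Via Selkirk: 64% × 13% = 8.32%.
Total: 75% + 1.2288% + 3.888% + 8.32% = 88.4368%.
Rounded: 88.44%.

88.44%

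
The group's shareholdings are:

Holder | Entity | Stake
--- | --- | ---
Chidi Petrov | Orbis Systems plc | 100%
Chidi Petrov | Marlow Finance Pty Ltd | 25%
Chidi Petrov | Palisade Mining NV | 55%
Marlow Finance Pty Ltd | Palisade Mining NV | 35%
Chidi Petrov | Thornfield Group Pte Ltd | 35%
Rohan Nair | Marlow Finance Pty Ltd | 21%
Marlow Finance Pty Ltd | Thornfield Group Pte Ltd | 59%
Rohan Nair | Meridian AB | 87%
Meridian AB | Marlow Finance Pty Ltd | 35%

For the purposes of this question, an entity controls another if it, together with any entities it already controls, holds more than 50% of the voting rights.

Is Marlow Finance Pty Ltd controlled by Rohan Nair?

Rohan holds 87% of Meridian, so Rohan controls Meridian.
Rohan and Meridian together hold 21% + 35% = 56% of Marlow, so Rohan controls Marlow.

Yes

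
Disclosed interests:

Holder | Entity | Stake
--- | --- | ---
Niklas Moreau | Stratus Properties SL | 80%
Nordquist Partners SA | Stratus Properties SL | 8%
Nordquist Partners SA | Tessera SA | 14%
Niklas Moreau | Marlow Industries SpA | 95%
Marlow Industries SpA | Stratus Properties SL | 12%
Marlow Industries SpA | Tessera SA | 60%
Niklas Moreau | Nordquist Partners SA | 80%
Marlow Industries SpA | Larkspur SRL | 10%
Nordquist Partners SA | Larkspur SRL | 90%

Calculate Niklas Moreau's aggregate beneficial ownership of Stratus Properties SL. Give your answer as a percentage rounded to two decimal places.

97.80%

Niklas reaches Stratus along 3 paths.
Via Marlow: 95% × 12% = 11.4%.
Via Nordquist: 80% × 8% = 6.4%.
Direct stake: 80% = 80%.
Total: 11.4% + 6.4% + 80% = 97.8%.
Rounded: 97.80%.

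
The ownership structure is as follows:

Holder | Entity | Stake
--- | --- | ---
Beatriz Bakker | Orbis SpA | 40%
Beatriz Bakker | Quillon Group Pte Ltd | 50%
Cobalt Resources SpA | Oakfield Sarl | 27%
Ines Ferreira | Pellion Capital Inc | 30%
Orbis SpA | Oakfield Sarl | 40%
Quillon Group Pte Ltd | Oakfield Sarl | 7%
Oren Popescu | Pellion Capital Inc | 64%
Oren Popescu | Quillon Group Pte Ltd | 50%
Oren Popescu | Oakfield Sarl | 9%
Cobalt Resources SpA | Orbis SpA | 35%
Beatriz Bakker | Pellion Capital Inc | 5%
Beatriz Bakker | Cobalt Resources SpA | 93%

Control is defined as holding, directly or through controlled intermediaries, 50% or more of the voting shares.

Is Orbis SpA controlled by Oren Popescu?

No

Oren holds 64% of Pellion, so Oren controls Pellion.
Oren holds 50% of Quillon, so Oren controls Quillon.
Neither Oren nor any entity Oren controls holds any voting interest in Orbis.
So Oren does not control Orbis.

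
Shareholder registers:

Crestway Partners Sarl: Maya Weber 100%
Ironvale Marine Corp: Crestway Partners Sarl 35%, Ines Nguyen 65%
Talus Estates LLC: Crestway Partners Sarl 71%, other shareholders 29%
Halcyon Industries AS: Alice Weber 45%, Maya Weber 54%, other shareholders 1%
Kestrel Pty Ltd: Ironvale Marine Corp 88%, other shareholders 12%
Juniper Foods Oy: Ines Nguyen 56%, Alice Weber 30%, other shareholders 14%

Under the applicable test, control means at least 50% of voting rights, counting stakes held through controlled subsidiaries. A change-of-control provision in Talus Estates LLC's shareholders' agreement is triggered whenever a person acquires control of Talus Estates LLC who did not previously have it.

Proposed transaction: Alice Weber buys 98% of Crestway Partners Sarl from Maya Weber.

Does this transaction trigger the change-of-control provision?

The purchase adds only to Alice's holdings (Maya's stake shrinks), so Alice is the only person who could newly come to control Talus.
Alice's largest direct stake is 45% in Halcyon, which does not meet the threshold, so Alice controls no company.
Neither Alice nor any entity Alice controls holds any voting interest in Talus.
So before the transaction, Alice does not control Talus.
After the purchase, Alice holds 98% of Crestway directly, and Maya's stake falls to 2%.
Alice holds 98% of Crestway, so Alice controls Crestway.
Crestway holds 71% of Talus, so Alice controls Talus.
Alice did not control Talus before and does after, so the clause is triggered.

Yes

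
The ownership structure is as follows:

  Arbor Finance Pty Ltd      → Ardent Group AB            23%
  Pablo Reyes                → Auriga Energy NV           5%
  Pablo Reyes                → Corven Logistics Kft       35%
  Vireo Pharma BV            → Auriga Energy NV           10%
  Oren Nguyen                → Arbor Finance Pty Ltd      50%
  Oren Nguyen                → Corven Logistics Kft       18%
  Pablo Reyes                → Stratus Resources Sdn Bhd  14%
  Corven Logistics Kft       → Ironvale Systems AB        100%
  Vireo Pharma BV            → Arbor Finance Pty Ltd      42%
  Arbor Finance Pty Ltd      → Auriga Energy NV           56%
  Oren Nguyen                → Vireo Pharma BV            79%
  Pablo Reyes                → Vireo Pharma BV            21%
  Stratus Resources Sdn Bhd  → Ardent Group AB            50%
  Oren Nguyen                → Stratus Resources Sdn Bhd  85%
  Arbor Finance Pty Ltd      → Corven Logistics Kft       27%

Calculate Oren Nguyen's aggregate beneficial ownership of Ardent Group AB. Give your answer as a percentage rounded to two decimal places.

61.63%

Oren reaches Ardent along 3 paths.
Via Stratus: 85% × 50% = 42.5%.
Via Vireo → Arbor: 79% × 42% × 23% = 7.6314%.
Via Arbor: 50% × 23% = 11.5%.
Total: 42.5% + 7.6314% + 11.5% = 61.6314%.
Rounded: 61.63%.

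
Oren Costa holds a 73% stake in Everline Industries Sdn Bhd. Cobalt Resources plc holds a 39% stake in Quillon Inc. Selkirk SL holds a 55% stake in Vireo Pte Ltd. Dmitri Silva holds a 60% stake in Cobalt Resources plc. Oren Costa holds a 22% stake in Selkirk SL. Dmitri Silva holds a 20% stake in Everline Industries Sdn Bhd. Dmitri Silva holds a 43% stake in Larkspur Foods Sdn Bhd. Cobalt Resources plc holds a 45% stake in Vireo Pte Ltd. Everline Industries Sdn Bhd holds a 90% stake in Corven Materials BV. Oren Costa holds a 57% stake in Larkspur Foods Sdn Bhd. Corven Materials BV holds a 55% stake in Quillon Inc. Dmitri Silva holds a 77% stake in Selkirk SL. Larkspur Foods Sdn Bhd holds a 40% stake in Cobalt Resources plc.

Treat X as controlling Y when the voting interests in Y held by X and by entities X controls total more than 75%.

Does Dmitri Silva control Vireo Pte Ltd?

No

Dmitri holds 77% of Selkirk, so Dmitri controls Selkirk.
In Vireo, Dmitri's side holds only 55%, not > 75%.
So Dmitri does not control Vireo.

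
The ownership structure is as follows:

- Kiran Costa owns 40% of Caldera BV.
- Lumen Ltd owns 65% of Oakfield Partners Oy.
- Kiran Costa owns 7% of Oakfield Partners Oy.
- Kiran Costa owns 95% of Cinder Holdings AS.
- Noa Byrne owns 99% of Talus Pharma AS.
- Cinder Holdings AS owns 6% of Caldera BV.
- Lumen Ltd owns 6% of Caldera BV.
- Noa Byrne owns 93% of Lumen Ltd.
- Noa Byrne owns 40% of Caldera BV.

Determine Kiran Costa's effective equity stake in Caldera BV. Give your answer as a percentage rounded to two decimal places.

45.70%

Kiran reaches Caldera along 2 paths.
Direct stake: 40% = 40%.
Via Cinder: 95% × 6% = 5.7%.
Total: 40% + 5.7% = 45.7%.
Rounded: 45.70%.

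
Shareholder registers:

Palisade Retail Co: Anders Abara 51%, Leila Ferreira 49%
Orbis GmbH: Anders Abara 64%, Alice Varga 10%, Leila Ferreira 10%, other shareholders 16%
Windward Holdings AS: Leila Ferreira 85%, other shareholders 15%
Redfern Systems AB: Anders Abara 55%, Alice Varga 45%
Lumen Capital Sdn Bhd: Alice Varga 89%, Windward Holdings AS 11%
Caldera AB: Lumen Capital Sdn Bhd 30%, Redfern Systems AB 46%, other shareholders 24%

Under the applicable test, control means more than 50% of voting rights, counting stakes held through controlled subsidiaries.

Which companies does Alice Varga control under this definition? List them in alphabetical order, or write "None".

Lumen Capital Sdn Bhd

Alice holds 89% of Lumen, so Alice controls Lumen.
No other company's threshold is met.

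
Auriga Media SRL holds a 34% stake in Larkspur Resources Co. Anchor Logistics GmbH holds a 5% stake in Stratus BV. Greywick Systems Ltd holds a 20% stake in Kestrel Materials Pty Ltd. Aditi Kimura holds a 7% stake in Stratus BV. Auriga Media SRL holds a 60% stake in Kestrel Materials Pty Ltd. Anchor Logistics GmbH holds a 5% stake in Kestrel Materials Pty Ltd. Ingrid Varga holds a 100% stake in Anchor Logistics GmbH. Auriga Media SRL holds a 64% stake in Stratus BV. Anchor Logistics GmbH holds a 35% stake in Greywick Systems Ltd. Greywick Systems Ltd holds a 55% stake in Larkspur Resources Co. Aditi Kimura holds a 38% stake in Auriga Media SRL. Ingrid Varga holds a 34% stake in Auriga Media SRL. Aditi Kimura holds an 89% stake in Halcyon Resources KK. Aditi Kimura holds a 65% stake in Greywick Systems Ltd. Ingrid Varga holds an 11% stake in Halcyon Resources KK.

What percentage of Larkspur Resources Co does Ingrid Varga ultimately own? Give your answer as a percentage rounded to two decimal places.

30.81%

Ingrid reaches Larkspur along 2 paths.
Via Auriga: 34% × 34% = 11.56%.
Via Anchor → Greywick: 100% × 35% × 55% = 19.25%.
Total: 11.56% + 19.25% = 30.81%.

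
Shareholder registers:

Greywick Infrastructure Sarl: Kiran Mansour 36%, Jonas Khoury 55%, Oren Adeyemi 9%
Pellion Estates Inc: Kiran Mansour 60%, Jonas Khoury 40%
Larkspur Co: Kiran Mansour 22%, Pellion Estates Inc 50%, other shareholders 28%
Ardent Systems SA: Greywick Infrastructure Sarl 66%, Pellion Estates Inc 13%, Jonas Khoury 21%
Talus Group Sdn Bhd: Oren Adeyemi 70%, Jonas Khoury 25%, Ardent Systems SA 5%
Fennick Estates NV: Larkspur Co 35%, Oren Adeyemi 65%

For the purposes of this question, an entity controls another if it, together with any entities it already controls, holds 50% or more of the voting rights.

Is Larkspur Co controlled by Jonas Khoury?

Jonas holds 55% of Greywick, so Jonas controls Greywick.
Greywick and Jonas together hold 66% + 21% = 87% of Ardent, so Jonas controls Ardent.
Neither Jonas nor any entity Jonas controls holds any voting interest in Larkspur.
So Jonas does not control Larkspur.

No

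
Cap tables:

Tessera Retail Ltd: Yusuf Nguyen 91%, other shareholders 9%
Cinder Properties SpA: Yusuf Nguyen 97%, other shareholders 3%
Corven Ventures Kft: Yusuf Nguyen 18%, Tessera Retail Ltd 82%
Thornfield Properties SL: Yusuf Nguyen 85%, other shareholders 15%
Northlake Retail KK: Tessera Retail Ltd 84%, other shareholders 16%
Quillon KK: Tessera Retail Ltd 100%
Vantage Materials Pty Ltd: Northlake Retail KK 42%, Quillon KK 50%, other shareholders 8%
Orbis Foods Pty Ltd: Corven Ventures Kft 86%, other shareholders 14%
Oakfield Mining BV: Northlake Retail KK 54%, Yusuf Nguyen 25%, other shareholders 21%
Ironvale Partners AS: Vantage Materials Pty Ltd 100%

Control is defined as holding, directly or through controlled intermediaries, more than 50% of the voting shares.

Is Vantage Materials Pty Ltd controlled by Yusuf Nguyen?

Yusuf holds 91% of Tessera, so Yusuf controls Tessera.
Tessera holds 100% of Quillon, so Yusuf controls Quillon.
Tessera holds 84% of Northlake, so Yusuf controls Northlake.
Northlake and Quillon together hold 42% + 50% = 92% of Vantage, so Yusuf controls Vantage.

Yes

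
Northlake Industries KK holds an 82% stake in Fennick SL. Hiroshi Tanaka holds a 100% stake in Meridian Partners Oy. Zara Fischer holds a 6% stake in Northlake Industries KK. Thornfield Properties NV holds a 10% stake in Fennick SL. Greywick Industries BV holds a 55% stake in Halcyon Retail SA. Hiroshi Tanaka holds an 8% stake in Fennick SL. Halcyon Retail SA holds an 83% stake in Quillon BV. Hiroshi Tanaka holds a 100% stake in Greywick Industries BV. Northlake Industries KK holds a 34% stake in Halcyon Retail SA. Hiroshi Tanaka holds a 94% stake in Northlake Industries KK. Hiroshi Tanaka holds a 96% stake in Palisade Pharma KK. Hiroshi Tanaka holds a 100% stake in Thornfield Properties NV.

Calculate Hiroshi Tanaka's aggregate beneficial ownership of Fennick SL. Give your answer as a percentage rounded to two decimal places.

Hiroshi reaches Fennick along 3 paths.
Via Northlake: 94% × 82% = 77.08%.
Via Thornfield: 100% × 10% = 10%.
Direct stake: 8% = 8%.
Total: 77.08% + 10% + 8% = 95.08%.

95.08%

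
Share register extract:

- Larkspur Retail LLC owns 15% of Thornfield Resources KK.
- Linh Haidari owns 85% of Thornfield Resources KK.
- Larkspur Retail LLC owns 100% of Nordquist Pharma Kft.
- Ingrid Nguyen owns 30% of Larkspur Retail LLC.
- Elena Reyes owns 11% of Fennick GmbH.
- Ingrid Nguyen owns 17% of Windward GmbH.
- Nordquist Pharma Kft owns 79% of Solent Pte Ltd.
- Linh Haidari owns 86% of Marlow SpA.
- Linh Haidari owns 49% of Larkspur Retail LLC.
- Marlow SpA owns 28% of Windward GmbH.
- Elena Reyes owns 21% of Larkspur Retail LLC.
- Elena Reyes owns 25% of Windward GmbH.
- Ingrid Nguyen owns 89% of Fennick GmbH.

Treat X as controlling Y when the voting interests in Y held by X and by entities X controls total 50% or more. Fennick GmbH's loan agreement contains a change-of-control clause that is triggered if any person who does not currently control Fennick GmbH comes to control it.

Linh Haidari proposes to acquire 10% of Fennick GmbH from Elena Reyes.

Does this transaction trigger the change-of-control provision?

No

The purchase adds only to Linh's holdings (Elena's stake shrinks), so Linh is the only person who could newly come to control Fennick.
Linh holds 86% of Marlow, so Linh controls Marlow.
Linh holds 85% of Thornfield, so Linh controls Thornfield.
Neither Linh nor any entity Linh controls holds any voting interest in Fennick.
So before the transaction, Linh does not control Fennick.
After the purchase, Linh holds 10% of Fennick directly, and Elena's stake falls to 1%.
After the transaction, Linh's side holds 10% of Fennick, not ≥ 50%, so Linh still does not control Fennick.
No new person acquires control, so the clause is not triggered.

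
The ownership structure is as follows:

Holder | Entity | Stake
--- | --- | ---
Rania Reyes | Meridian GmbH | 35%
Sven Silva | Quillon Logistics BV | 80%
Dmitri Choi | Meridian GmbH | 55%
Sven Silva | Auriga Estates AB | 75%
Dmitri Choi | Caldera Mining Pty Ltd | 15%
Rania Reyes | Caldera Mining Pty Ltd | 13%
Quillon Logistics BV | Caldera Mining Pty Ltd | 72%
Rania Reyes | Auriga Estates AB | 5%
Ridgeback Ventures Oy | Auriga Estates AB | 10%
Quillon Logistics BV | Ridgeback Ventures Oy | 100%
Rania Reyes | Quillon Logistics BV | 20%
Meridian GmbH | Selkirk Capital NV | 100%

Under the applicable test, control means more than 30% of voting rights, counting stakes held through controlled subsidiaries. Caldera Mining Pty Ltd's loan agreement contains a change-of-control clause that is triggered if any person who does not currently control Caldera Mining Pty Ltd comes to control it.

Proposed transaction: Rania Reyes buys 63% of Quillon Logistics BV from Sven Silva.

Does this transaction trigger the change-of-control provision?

Yes

The purchase adds only to Rania's holdings (Sven's stake shrinks), so Rania is the only person who could newly come to control Caldera.
Rania holds 35% of Meridian, so Rania controls Meridian.
Meridian holds 100% of Selkirk, so Rania controls Selkirk.
In Caldera, Rania's side holds only 13%, not > 30%.
So before the transaction, Rania does not control Caldera.
After the purchase, Rania's direct stake in Quillon rises to 20% + 63% = 83%, and Sven's stake falls to 17%.
Rania holds 83% of Quillon, so Rania controls Quillon.
Rania and Quillon together hold 13% + 72% = 85% of Caldera, so Rania controls Caldera.
Rania did not control Caldera before and does after, so the clause is triggered.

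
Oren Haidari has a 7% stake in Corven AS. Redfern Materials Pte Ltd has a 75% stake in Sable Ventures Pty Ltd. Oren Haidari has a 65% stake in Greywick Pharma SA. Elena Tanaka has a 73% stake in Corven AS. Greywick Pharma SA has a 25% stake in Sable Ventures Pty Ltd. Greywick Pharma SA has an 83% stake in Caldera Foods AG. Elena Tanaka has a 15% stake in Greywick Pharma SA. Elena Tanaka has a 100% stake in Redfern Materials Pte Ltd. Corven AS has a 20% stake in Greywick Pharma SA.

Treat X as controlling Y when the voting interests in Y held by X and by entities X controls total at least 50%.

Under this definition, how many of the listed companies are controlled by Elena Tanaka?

3

Elena holds 73% of Corven, so Elena controls Corven.
Elena holds 100% of Redfern, so Elena controls Redfern.
Redfern holds 75% of Sable, so Elena controls Sable.
No other company's threshold is met.
Elena controls 3 companies.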